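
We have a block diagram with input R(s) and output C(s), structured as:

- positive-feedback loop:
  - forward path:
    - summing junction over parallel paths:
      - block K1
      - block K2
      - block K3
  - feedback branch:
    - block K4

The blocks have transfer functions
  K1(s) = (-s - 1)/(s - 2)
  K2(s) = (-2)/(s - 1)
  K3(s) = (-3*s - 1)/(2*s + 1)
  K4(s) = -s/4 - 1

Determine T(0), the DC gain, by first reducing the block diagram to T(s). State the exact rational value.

Step 1. combine K1, K2, K3 in parallel -> (-5*s^3 + 3*s^2 + 5*s + 3)/(2*s^3 - 5*s^2 + s + 2)
Step 2. reduce the feedback loop with forward (K1+K2+K3) and return K4 -> (20*s^3 - 12*s^2 - 20*s - 12)/(5*s^4 + 9*s^3 + 3*s^2 - 27*s - 20)
Step 2 gives the overall T(s). Then T(0) = -12/(-20) = 3/5.

Answer: 3/5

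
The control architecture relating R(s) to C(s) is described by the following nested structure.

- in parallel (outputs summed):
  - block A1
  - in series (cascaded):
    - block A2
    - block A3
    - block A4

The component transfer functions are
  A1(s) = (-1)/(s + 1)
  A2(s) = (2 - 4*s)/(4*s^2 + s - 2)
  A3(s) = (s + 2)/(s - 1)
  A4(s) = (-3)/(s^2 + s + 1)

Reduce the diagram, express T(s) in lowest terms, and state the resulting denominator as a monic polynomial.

First reduce the diagram to T(s).

1. series reduction of A2, A3, A4 gives (12*s^2 + 18*s - 12)/(4*s^5 + s^4 - 2*s^3 - 4*s^2 - s + 2)
2. sum the parallel branches A1, (A2*A3*A4) gives (-4*s^5 - s^4 + 14*s^3 + 34*s^2 + 7*s - 14)/(4*s^6 + 5*s^5 - s^4 - 6*s^3 - 5*s^2 + s + 2)
No further cancellation is possible in the step-2 result, so that is T(s). Its denominator becomes monic after dividing by the leading coefficient 4.

Answer: s^6 + 5*s^5/4 - s^4/4 - 3*s^3/2 - 5*s^2/4 + s/4 + 1/2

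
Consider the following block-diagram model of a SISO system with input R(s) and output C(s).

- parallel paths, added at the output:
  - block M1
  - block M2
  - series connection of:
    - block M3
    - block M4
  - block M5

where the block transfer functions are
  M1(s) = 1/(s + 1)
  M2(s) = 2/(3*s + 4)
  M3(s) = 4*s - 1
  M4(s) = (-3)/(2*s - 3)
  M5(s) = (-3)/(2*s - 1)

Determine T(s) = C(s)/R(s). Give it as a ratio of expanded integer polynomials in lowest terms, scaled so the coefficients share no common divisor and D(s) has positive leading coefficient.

Step 1 - cascade M3, M4; result (3 - 12*s)/(2*s - 3)
Step 2 - sum the parallel branches M1, M2, (M3*M4), M5, which is the overall transfer function T(s) = C(s)/R(s) in lowest terms

Answer: (-72*s^4 - 112*s^3 - 10*s^2 + 57*s + 42)/(12*s^4 + 4*s^3 - 31*s^2 - 11*s + 12)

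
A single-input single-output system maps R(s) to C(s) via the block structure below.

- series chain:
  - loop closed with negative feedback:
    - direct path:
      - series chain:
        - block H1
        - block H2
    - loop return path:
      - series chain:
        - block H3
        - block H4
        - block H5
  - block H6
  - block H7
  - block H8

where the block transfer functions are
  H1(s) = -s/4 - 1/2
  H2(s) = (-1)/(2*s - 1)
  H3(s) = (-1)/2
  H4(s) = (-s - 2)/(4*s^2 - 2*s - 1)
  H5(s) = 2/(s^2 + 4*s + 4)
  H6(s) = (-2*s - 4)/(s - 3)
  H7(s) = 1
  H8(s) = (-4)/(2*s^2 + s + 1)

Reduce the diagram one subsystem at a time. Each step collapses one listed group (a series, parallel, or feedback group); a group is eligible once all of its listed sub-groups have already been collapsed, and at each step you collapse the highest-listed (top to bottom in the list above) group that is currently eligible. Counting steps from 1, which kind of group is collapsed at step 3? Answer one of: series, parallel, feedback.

Step 1 - combine H1, H2 in series
Step 2 - combine H3, H4, H5 in series
Step 3 - reduce the feedback loop with forward (H1*H2) and return (H3*H4*H5)
Step 4 - combine [(H1*H2)/(1+(H1*H2)*(H3*H4*H5))], H6, H7, H8 in series
At step 3 the group reduced is feedback.

Therefore the answer is feedback.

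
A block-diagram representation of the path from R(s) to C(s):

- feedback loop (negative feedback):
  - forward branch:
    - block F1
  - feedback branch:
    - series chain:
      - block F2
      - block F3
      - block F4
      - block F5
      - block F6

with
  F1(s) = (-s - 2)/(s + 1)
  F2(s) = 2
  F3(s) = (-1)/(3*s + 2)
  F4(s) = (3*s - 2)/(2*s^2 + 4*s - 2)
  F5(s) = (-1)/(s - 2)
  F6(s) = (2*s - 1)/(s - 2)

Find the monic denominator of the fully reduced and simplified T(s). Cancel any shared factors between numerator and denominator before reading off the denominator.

Step 1: combine F2, F3, F4, F5, F6 in series: (6*s^2 - 7*s + 2)/(3*s^5 - 4*s^4 - 19*s^3 + 26*s^2 + 12*s - 8)
Step 2: close the feedback loop around F1, (F2*F3*F4*F5*F6): (-3*s^6 - 2*s^5 + 27*s^4 + 12*s^3 - 64*s^2 - 16*s + 16)/(3*s^6 - s^5 - 23*s^4 + s^3 + 33*s^2 + 16*s - 12)
The result of step 2 is T(s) in lowest terms. Its denominator has leading coefficient 3; dividing the denominator through by 3 makes it monic.

Therefore the answer is s^6 - s^5/3 - 23*s^4/3 + s^3/3 + 11*s^2 + 16*s/3 - 4.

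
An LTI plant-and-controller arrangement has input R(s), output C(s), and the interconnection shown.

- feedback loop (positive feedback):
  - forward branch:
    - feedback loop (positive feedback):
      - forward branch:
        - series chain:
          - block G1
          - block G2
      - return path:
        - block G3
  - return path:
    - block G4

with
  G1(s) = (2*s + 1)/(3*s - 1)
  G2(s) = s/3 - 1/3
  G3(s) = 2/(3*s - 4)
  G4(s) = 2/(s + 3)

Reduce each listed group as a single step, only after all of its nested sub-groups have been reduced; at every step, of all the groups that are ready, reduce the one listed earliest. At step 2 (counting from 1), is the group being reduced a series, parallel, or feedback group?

The answer is feedback.

Reasoning:
Step 1: series reduction of G1, G2
Step 2: collapse the loop ((G1*G2) forward, G3 return)
Step 3: close the feedback loop around [(G1*G2)/(1-(G1*G2)*G3)], G4
Step 2 collapses a feedback group.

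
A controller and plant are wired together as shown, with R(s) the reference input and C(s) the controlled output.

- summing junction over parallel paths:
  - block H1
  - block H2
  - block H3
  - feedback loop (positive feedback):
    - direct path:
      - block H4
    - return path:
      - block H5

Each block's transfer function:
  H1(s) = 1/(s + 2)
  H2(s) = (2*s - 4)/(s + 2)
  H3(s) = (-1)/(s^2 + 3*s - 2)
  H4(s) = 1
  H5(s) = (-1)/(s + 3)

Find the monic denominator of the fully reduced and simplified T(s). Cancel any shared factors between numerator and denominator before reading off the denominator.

Answer: s^4 + 9*s^3 + 24*s^2 + 12*s - 16

Working:
Step 1 - close the feedback loop around H4, H5: (s + 3)/(s + 4)
Step 2 - combine H1, H2, H3, [H4/(1-H4*H5)] in parallel: (3*s^4 + 19*s^3 + 17*s^2 - 44*s + 4)/(s^4 + 9*s^3 + 24*s^2 + 12*s - 16)
The result of step 2 is T(s) in lowest terms. Its denominator already has leading coefficient 1, so it is monic as it stands.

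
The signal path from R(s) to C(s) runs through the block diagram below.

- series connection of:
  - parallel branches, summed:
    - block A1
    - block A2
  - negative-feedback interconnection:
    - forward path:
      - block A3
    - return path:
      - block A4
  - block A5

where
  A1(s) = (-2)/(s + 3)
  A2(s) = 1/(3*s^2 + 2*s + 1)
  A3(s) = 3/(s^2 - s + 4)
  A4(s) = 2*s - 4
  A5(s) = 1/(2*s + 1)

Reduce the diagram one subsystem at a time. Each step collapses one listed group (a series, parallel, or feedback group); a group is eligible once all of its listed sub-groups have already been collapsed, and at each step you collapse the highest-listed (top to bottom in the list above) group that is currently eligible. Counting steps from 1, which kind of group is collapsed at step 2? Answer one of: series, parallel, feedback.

1. sum the parallel branches A1, A2
2. feedback reduction of A3, A4
3. cascade (A1+A2), [A3/(1+A3*A4)], A5
Step 2 collapses a feedback group.

Answer: feedback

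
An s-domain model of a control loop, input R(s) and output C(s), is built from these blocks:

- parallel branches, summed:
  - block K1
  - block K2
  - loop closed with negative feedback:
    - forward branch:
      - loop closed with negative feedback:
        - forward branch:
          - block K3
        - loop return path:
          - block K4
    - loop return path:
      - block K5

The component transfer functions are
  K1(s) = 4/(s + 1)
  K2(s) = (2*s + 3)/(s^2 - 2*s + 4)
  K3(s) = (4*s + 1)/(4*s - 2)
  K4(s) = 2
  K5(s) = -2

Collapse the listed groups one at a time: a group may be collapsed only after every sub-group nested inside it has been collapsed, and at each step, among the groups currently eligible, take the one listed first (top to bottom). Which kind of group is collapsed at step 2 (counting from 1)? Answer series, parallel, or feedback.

The answer is feedback.

Reasoning:
Step 1: apply the feedback formula to K3, K4
Step 2: reduce the feedback loop with forward [K3/(1+K3*K4)] and return K5
Step 3: combine K1, K2, [[K3/(1+K3*K4)]/(1+[K3/(1+K3*K4)]*K5)] in parallel
Step 2 collapses a feedback group.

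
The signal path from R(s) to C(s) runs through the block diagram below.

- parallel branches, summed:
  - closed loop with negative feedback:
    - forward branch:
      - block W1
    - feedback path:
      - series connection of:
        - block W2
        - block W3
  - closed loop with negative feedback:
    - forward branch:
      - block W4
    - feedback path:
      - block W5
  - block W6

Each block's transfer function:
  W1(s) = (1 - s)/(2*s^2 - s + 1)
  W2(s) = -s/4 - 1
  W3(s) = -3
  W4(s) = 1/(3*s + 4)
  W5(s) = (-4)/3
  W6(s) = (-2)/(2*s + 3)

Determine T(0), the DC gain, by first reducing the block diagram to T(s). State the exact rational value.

Step 1 - combine W2, W3 in series -> 3*s/4 + 3
Step 2 - close the feedback loop around W1, (W2*W3) -> (4 - 4*s)/(5*s^2 - 13*s + 16)
Step 3 - close the feedback loop around W4, W5 -> 3/(9*s + 8)
Step 4 - parallel reduction of [W1/(1+W1*(W2*W3))], [W4/(1+W4*W5)], W6 -> (-132*s^3 + 21*s^2 - 25*s - 16)/(90*s^4 - 19*s^3 - 151*s^2 + 376*s + 384)
Step 4 gives the overall T(s). Then T(0) = -16/384 = -1/24.

Final answer: -1/24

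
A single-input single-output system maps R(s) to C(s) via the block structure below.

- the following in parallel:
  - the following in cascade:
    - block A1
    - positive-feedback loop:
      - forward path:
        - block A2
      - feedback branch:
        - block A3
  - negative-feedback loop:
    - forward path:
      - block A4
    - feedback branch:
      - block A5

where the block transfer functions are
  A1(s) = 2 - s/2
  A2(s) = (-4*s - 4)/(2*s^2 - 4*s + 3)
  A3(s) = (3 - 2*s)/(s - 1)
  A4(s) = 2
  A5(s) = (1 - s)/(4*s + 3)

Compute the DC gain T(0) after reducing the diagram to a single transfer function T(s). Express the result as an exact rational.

Reducing step by step:

Step 1: feedback reduction of A2, A3; result (4 - 4*s^2)/(2*s^3 - 14*s^2 + 11*s + 9)
Step 2: combine A1, [A2/(1-A2*A3)] in series; result (2*s^3 - 8*s^2 - 2*s + 8)/(2*s^3 - 14*s^2 + 11*s + 9)
Step 3: apply the feedback formula to A4, A5; result (8*s + 6)/(2*s + 5)
Step 4: combine (A1*[A2/(1-A2*A3)]), [A4/(1+A4*A5)] in parallel; result (20*s^4 - 106*s^3 - 40*s^2 + 144*s + 94)/(4*s^4 - 18*s^3 - 48*s^2 + 73*s + 45)
That last expression is T(s); at s = 0 only the constant terms survive, so T(0) = 94/45.

Answer: 94/45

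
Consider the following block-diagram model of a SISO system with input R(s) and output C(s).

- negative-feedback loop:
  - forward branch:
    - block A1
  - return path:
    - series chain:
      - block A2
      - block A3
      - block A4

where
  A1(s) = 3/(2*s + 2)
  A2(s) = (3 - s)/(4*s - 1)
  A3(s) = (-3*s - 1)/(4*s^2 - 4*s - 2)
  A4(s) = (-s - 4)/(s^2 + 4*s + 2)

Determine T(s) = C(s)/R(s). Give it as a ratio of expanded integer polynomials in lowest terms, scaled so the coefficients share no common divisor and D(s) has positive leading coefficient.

(1) combine A2, A3, A4 in series gives (-3*s^3 - 4*s^2 + 35*s + 12)/(16*s^5 + 44*s^4 - 52*s^3 - 54*s^2 + 4)
(2) close the feedback loop around A1, (A2*A3*A4), which is the overall transfer function T(s) = C(s)/R(s) in lowest terms

Therefore the answer is (48*s^5 + 132*s^4 - 156*s^3 - 162*s^2 + 12)/(32*s^6 + 120*s^5 - 16*s^4 - 221*s^3 - 120*s^2 + 113*s + 44).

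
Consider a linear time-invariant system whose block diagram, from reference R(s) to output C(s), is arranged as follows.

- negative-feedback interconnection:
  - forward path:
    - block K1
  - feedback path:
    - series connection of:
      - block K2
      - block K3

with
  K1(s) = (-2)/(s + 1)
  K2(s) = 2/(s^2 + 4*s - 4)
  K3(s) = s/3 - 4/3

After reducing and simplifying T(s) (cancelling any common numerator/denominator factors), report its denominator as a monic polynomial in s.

Step 1: series reduction of K2, K3, giving (2*s - 8)/(3*s^2 + 12*s - 12)
Step 2: feedback reduction of K1, (K2*K3), giving (-6*s^2 - 24*s + 24)/(3*s^3 + 15*s^2 - 4*s + 4)
Step 2 gives the fully reduced T(s), with no common factor left to cancel. The denominator's leading coefficient is 3, so divide each of its coefficients by 3 to get the monic form.

Hence the answer: s^3 + 5*s^2 - 4*s/3 + 4/3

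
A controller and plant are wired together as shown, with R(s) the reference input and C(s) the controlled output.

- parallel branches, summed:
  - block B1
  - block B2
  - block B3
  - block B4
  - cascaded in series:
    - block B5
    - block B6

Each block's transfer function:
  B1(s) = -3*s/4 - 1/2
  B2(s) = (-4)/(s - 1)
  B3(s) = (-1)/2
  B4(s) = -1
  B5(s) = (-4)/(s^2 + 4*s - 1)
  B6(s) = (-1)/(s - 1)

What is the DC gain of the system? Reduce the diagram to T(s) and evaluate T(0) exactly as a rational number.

[1] series reduction of B5, B6 -> 4/(s^3 + 3*s^2 - 5*s + 1)
[2] add B1, B2, B3, B4, (B5*B6) (parallel) -> (-3*s^4 - 17*s^3 - 25*s^2 - 27*s + 24)/(4*s^3 + 12*s^2 - 20*s + 4)
That last expression is T(s); at s = 0 only the constant terms survive, so T(0) = 24/4 = 6.

Hence the answer: 6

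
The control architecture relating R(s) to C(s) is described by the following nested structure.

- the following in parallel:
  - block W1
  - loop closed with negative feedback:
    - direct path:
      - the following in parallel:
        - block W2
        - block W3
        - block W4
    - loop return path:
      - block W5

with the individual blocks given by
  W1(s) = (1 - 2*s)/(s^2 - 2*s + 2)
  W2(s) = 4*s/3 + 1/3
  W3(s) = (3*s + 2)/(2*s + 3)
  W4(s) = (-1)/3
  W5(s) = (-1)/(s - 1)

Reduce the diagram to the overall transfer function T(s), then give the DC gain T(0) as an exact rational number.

Reducing step by step:

Step 1: parallel reduction of W2, W3, W4; result (8*s^2 + 21*s + 6)/(6*s + 9)
Step 2: close the feedback loop around (W2+W3+W4), W5; result (-8*s^3 - 13*s^2 + 15*s + 6)/(2*s^2 + 18*s + 15)
Step 3: add W1, [(W2+W3+W4)/(1+(W2+W3+W4)*W5)] (parallel); result (-8*s^5 + 3*s^4 + 21*s^3 - 84*s^2 + 6*s + 27)/(2*s^4 + 14*s^3 - 17*s^2 + 6*s + 30)
The step-3 result is T(s). Setting s = 0: T(0) = 27/30 = 9/10.

Answer: 9/10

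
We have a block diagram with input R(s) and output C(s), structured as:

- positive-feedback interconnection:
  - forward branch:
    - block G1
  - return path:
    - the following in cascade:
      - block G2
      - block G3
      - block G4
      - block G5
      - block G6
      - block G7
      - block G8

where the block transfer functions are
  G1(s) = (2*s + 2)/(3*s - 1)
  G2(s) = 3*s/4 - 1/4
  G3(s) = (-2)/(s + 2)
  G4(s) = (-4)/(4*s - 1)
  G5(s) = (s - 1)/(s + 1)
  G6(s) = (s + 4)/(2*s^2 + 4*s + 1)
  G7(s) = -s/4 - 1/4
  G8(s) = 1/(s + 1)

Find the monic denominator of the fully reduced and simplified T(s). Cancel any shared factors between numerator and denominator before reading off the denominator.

Reducing step by step:

(1) multiply G2, G3, G4, G5, G6, G7, G8 (series) gives (-3*s^3 - 8*s^2 + 15*s - 4)/(16*s^5 + 76*s^4 + 116*s^3 + 54*s^2 - 6*s - 4)
(2) feedback reduction of G1, (G2*G3*G4*G5*G6*G7*G8) gives (16*s^5 + 76*s^4 + 116*s^3 + 54*s^2 - 6*s - 4)/(24*s^5 + 82*s^4 + 57*s^3 - 23*s^2 - 20*s + 6)
T(s) is the step-2 result (common factors already cancelled). Leading coefficient of the denominator: 24. Divide through by 24 for the monic polynomial.

Answer: s^5 + 41*s^4/12 + 19*s^3/8 - 23*s^2/24 - 5*s/6 + 1/4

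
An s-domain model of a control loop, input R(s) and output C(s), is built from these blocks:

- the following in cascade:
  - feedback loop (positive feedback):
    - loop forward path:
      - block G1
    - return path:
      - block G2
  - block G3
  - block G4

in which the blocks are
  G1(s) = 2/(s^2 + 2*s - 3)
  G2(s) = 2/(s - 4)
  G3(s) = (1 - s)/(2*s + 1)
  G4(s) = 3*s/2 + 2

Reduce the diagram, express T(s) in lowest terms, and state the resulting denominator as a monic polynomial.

Step 1 - close the feedback loop around G1, G2, giving (2*s - 8)/(s^3 - 2*s^2 - 11*s + 8)
Step 2 - series reduction of [G1/(1-G1*G2)], G3, G4, giving (-3*s^3 + 11*s^2 + 8*s - 16)/(2*s^4 - 3*s^3 - 24*s^2 + 5*s + 8)
T(s) is the step-2 result (common factors already cancelled). Leading coefficient of the denominator: 2. Divide through by 2 for the monic polynomial.

Answer: s^4 - 3*s^3/2 - 12*s^2 + 5*s/2 + 4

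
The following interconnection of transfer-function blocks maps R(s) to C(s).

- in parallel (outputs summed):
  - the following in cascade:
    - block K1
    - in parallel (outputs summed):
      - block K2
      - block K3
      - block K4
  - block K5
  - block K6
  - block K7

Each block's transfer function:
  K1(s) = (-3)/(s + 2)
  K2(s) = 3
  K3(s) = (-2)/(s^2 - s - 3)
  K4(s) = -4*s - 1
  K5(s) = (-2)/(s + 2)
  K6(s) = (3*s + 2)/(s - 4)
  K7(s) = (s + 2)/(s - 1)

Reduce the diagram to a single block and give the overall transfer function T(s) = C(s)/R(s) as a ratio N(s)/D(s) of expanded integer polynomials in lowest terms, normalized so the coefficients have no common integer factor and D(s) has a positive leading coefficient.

Reducing step by step:

Step 1. sum the parallel branches K2, K3, K4 -> (-4*s^3 + 6*s^2 + 10*s - 8)/(s^2 - s - 3)
Step 2. multiply K1, (K2+K3+K4) (series) -> (12*s^3 - 18*s^2 - 30*s + 24)/(s^3 + s^2 - 5*s - 6)
Step 3. add (K1*(K2+K3+K4)), K5, K6, K7 (parallel): this yields T(s), and no further normalization is needed

Answer: (16*s^5 - 79*s^4 + 87*s^3 + 71*s^2 - 194*s + 180)/(s^5 - 4*s^4 - 6*s^3 + 23*s^2 + 10*s - 24)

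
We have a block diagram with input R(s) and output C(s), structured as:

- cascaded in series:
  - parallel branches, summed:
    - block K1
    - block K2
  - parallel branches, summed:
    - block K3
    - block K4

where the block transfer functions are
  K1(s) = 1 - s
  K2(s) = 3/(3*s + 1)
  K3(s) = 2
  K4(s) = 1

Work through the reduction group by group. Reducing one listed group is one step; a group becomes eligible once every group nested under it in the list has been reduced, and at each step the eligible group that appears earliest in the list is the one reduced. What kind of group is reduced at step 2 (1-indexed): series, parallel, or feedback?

The answer is parallel.

Reasoning:
1. parallel reduction of K1, K2
2. add K3, K4 (parallel)
3. combine (K1+K2), (K3+K4) in series
At step 2 the group reduced is parallel.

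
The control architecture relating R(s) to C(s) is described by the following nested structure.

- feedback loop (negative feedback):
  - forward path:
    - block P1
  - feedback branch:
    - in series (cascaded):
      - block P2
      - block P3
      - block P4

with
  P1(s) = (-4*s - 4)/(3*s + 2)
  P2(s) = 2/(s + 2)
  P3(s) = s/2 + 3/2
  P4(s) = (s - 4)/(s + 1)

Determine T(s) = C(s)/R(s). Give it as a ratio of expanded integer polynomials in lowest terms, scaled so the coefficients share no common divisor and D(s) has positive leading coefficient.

First reduce the diagram to T(s).

Step 1. combine P2, P3, P4 in series; result (s^2 - s - 12)/(s^2 + 3*s + 2)
Step 2. feedback reduction of P1, (P2*P3*P4) - this is the overall T(s), already in the required normalized form

Answer: (4*s^2 + 12*s + 8)/(s^2 - 12*s - 52)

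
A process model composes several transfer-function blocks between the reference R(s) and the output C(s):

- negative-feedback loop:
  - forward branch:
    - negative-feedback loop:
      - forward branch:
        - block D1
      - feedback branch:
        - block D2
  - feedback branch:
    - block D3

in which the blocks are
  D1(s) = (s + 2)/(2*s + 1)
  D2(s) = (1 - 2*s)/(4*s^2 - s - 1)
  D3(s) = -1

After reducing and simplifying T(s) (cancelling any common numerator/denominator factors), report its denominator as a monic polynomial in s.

Answer: s^3 - 7*s^2/4 - 3*s/4 + 3/4

Working:
[1] feedback reduction of D1, D2, giving (4*s^3 + 7*s^2 - 3*s - 2)/(8*s^3 - 6*s + 1)
[2] apply the feedback formula to [D1/(1+D1*D2)], D3, giving (4*s^3 + 7*s^2 - 3*s - 2)/(4*s^3 - 7*s^2 - 3*s + 3)
That last expression is T(s), already simplified. Scaling its denominator by 1/4 (the reciprocal of the leading coefficient) yields the monic denominator.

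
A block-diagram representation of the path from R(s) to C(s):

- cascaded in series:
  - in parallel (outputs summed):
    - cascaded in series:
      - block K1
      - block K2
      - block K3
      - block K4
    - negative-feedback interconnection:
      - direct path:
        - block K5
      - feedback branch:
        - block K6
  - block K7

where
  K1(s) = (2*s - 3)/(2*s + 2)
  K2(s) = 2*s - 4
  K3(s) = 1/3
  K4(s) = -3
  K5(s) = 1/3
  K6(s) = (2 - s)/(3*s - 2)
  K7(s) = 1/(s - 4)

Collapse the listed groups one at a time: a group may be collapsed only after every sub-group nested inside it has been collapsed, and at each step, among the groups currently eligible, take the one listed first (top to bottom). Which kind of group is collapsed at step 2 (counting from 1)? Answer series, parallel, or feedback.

Step 1. cascade K1, K2, K3, K4
Step 2. feedback reduction of K5, K6
Step 3. add (K1*K2*K3*K4), [K5/(1+K5*K6)] (parallel)
Step 4. reduce the series chain ((K1*K2*K3*K4)+[K5/(1+K5*K6)]), K7
Step 2 collapses a feedback group.

Answer: feedback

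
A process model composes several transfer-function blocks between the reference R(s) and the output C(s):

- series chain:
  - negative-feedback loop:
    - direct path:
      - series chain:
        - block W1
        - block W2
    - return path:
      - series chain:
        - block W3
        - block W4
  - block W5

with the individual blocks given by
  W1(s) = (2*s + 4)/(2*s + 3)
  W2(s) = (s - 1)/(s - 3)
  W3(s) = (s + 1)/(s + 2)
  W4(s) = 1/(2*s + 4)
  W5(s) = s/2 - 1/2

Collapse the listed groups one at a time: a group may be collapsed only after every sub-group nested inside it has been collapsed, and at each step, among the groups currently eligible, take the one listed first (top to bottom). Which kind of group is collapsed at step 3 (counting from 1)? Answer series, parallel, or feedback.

Step 1. multiply W1, W2 (series)
Step 2. series reduction of W3, W4
Step 3. close the feedback loop around (W1*W2), (W3*W4)
Step 4. series reduction of [(W1*W2)/(1+(W1*W2)*(W3*W4))], W5
At step 3 the group reduced is feedback.

Final answer: feedback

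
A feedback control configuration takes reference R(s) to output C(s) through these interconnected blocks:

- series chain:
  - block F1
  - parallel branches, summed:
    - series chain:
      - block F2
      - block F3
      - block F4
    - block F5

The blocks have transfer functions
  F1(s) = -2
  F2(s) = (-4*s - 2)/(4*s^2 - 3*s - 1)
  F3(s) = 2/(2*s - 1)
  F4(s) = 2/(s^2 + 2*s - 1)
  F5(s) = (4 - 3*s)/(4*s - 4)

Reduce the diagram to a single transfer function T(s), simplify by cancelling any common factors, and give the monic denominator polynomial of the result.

1. reduce the series chain F2, F3, F4; result (-16*s - 8)/(8*s^5 + 6*s^4 - 27*s^3 + 13*s^2 + s - 1)
2. parallel reduction of (F2*F3*F4), F5; result (-24*s^5 - 10*s^4 + 95*s^3 - 52*s^2 - 67*s - 28)/(32*s^5 + 24*s^4 - 108*s^3 + 52*s^2 + 4*s - 4)
3. reduce the series chain F1, ((F2*F3*F4)+F5); result (24*s^5 + 10*s^4 - 95*s^3 + 52*s^2 + 67*s + 28)/(16*s^5 + 12*s^4 - 54*s^3 + 26*s^2 + 2*s - 2)
No further cancellation is possible in the step-3 result, so that is T(s). Its denominator becomes monic after dividing by the leading coefficient 16.

Final answer: s^5 + 3*s^4/4 - 27*s^3/8 + 13*s^2/8 + s/8 - 1/8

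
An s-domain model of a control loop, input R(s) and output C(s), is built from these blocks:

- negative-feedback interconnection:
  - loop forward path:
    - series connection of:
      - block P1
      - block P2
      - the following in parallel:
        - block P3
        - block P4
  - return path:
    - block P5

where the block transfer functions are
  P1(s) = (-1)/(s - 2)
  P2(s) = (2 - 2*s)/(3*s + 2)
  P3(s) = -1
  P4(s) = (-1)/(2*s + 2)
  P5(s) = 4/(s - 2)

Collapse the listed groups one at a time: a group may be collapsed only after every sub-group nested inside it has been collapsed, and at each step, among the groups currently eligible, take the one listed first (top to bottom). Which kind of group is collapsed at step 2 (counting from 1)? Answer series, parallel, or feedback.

Reducing step by step:

[1] parallel reduction of P3, P4
[2] combine P1, P2, (P3+P4) in series
[3] apply the feedback formula to (P1*P2*(P3+P4)), P5
The group at step 2 is a series group.

Answer: series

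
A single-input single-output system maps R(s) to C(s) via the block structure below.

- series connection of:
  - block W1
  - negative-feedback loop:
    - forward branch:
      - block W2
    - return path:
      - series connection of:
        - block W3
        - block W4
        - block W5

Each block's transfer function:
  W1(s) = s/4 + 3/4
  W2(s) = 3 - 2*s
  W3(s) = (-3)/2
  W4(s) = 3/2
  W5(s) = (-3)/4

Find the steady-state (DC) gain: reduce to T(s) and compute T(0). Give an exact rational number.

Step 1. cascade W3, W4, W5; result 27/16
Step 2. reduce the feedback loop with forward W2 and return (W3*W4*W5); result (32*s - 48)/(54*s - 97)
Step 3. multiply W1, [W2/(1+W2*(W3*W4*W5))] (series); result (8*s^2 + 12*s - 36)/(54*s - 97)
Step 3 gives the overall T(s). Then T(0) = -36/(-97) = 36/97.

Final answer: 36/97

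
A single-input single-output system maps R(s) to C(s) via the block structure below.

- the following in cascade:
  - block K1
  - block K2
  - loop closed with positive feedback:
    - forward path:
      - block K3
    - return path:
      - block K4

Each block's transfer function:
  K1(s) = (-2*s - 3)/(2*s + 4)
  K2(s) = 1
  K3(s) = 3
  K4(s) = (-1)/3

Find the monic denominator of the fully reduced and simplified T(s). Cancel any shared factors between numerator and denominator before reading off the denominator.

Step 1 - feedback reduction of K3, K4; result 3/2
Step 2 - reduce the series chain K1, K2, [K3/(1-K3*K4)]; result (-6*s - 9)/(4*s + 8)
T(s) is the step-2 result (common factors already cancelled). Leading coefficient of the denominator: 4. Divide through by 4 for the monic polynomial.

Hence the answer: s + 2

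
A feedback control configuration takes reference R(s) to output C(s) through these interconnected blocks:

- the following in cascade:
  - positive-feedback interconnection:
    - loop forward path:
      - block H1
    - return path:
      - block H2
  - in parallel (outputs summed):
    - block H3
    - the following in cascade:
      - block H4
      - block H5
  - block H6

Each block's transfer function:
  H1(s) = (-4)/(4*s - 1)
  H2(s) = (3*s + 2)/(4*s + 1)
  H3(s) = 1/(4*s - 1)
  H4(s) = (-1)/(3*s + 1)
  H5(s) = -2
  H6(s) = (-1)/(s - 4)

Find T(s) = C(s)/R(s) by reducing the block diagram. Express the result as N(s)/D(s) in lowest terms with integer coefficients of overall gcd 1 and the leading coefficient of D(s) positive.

The answer is (176*s^2 + 28*s - 4)/(192*s^5 - 608*s^4 - 560*s^3 - 325*s^2 + 13*s + 28).

Reasoning:
[1] feedback reduction of H1, H2, giving (-16*s - 4)/(16*s^2 + 12*s + 7)
[2] series reduction of H4, H5, giving 2/(3*s + 1)
[3] combine H3, (H4*H5) in parallel, giving (11*s - 1)/(12*s^2 + s - 1)
[4] reduce the series chain [H1/(1-H1*H2)], (H3+(H4*H5)), H6; the result is T(s) itself (integer coefficients, no common factor, positive leading denominator coefficient)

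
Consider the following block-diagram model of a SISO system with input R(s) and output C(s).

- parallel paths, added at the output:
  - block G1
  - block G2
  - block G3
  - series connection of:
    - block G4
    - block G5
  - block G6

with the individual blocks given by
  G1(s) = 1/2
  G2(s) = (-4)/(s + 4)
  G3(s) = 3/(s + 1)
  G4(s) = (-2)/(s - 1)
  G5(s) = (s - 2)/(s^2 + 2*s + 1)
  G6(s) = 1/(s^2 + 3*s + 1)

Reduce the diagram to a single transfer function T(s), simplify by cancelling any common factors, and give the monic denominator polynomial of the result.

Step 1. series reduction of G4, G5 -> (4 - 2*s)/(s^3 + s^2 - s - 1)
Step 2. reduce the parallel group G1, G2, G3, (G4*G5), G6 -> (s^6 + 6*s^5 + 27*s^4 + 47*s^3 + 15*s + 4)/(2*s^6 + 16*s^5 + 38*s^4 + 18*s^3 - 32*s^2 - 34*s - 8)
The result of step 2 is T(s) in lowest terms. Its denominator has leading coefficient 2; dividing the denominator through by 2 makes it monic.

Answer: s^6 + 8*s^5 + 19*s^4 + 9*s^3 - 16*s^2 - 17*s - 4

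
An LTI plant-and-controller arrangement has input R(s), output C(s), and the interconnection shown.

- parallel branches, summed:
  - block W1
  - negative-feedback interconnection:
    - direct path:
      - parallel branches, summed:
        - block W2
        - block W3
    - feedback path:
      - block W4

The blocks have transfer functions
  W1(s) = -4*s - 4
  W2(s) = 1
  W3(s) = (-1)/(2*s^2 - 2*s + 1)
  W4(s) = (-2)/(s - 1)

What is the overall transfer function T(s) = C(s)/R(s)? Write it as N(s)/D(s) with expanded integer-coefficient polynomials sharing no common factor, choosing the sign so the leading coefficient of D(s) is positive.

Step 1: sum the parallel branches W2, W3 -> (2*s^2 - 2*s)/(2*s^2 - 2*s + 1)
Step 2: collapse the loop ((W2+W3) forward, W4 return) -> (2*s^2 - 2*s)/(2*s^2 - 6*s + 1)
Step 3: parallel reduction of W1, [(W2+W3)/(1+(W2+W3)*W4)], which is the overall transfer function T(s) = C(s)/R(s) in lowest terms

Final answer: (-8*s^3 + 18*s^2 + 18*s - 4)/(2*s^2 - 6*s + 1)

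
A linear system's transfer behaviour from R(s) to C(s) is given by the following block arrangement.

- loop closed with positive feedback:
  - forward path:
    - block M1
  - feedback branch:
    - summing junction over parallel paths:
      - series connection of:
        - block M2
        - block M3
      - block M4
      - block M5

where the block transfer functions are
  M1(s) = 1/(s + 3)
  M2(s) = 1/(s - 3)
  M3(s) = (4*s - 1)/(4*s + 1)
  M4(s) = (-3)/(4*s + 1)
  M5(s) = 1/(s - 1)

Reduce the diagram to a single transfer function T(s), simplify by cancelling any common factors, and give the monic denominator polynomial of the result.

Step 1. combine M2, M3 in series = (4*s - 1)/(4*s^2 - 11*s - 3)
Step 2. reduce the parallel group (M2*M3), M4, M5 = (5*s^2 - 4*s - 11)/(4*s^3 - 15*s^2 + 8*s + 3)
Step 3. feedback reduction of M1, ((M2*M3)+M4+M5) = (4*s^3 - 15*s^2 + 8*s + 3)/(4*s^4 - 3*s^3 - 42*s^2 + 31*s + 20)
T(s) is the step-3 result (common factors already cancelled). Leading coefficient of the denominator: 4. Divide through by 4 for the monic polynomial.

Therefore the answer is s^4 - 3*s^3/4 - 21*s^2/2 + 31*s/4 + 5.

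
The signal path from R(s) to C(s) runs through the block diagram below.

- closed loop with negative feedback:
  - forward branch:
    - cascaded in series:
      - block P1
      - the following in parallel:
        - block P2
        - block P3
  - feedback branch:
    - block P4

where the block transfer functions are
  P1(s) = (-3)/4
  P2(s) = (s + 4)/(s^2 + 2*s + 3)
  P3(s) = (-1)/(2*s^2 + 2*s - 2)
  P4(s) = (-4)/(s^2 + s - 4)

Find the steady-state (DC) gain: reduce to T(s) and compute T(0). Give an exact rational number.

1. sum the parallel branches P2, P3, giving (2*s^3 + 9*s^2 + 4*s - 11)/(2*s^4 + 6*s^3 + 8*s^2 + 2*s - 6)
2. series reduction of P1, (P2+P3), giving (-6*s^3 - 27*s^2 - 12*s + 33)/(8*s^4 + 24*s^3 + 32*s^2 + 8*s - 24)
3. feedback reduction of (P1*(P2+P3)), P4, giving (-6*s^5 - 33*s^4 - 15*s^3 + 129*s^2 + 81*s - 132)/(8*s^6 + 32*s^5 + 24*s^4 - 32*s^3 - 36*s^2 - 8*s - 36)
Step 3 gives the overall T(s). Then T(0) = -132/(-36) = 11/3.

Hence the answer: 11/3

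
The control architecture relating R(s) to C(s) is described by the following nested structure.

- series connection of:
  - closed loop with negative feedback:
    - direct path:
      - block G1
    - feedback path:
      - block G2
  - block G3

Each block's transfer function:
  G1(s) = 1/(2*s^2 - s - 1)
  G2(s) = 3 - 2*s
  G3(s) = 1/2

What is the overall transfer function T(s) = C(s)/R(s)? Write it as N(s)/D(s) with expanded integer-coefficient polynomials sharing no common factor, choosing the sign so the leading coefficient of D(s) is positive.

(1) feedback reduction of G1, G2 gives 1/(2*s^2 - 3*s + 2)
(2) combine [G1/(1+G1*G2)], G3 in series - this is the overall T(s), already in the required normalized form

Therefore the answer is 1/(4*s^2 - 6*s + 4).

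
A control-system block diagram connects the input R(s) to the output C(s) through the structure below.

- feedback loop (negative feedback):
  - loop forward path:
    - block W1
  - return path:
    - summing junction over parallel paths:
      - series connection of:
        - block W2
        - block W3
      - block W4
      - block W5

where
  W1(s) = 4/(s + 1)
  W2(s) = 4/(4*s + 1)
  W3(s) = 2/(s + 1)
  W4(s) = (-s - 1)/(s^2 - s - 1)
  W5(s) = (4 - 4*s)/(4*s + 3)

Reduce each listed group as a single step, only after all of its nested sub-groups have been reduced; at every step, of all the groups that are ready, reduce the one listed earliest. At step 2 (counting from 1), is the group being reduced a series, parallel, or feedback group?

The answer is parallel.

Reasoning:
1. cascade W2, W3
2. sum the parallel branches (W2*W3), W4, W5
3. reduce the feedback loop with forward W1 and return ((W2*W3)+W4+W5)
At step 2 the group reduced is parallel.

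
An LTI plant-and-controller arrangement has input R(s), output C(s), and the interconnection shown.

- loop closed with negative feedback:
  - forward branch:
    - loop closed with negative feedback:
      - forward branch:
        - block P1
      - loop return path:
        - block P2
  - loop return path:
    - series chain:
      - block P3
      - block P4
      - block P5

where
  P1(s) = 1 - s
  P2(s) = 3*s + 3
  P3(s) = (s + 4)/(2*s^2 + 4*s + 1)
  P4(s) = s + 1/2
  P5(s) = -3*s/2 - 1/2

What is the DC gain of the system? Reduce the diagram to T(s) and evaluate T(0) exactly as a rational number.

Step 1. reduce the feedback loop with forward P1 and return P2 gives (s - 1)/(3*s^2 - 4)
Step 2. series reduction of P3, P4, P5 gives (-6*s^3 - 29*s^2 - 21*s - 4)/(8*s^2 + 16*s + 4)
Step 3. reduce the feedback loop with forward [P1/(1+P1*P2)] and return (P3*P4*P5) gives (8*s^3 + 8*s^2 - 12*s - 4)/(18*s^4 + 25*s^3 - 12*s^2 - 47*s - 12)
Step 3 gives the overall T(s). Then T(0) = -4/(-12) = 1/3.

Hence the answer: 1/3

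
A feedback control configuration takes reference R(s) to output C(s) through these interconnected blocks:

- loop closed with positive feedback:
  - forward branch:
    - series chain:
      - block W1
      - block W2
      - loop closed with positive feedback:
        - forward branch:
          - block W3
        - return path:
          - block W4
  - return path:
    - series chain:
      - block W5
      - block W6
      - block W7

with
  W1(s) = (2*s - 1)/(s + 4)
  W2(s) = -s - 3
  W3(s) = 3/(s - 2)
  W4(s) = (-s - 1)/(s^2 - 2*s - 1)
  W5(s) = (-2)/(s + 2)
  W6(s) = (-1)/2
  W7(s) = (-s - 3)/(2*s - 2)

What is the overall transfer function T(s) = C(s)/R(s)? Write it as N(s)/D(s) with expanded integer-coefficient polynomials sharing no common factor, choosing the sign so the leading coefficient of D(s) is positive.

(1) feedback reduction of W3, W4; result (3*s^2 - 6*s - 3)/(s^3 - 4*s^2 + 6*s + 5)
(2) reduce the series chain W1, W2, [W3/(1-W3*W4)]; result (-6*s^4 - 3*s^3 + 45*s^2 - 3*s - 9)/(s^4 - 10*s^2 + 29*s + 20)
(3) reduce the series chain W5, W6, W7; result (-s - 3)/(2*s^2 + 2*s - 4)
(4) feedback reduction of (W1*W2*[W3/(1-W3*W4)]), (W5*W6*W7): this yields T(s), and no further normalization is needed

Answer: (-12*s^6 - 18*s^5 + 108*s^4 + 96*s^3 - 204*s^2 - 6*s + 36)/(2*s^6 - 4*s^5 - 45*s^4 + 74*s^3 + 270*s^2 - 94*s - 107)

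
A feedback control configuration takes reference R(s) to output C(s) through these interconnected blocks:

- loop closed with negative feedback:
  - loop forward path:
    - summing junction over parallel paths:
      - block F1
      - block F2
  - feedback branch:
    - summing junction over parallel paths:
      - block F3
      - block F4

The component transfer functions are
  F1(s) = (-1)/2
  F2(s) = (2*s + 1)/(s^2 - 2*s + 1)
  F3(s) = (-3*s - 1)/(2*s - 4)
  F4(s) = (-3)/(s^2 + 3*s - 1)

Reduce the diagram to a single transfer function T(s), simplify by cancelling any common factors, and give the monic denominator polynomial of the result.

First reduce the diagram to T(s).

(1) combine F1, F2 in parallel gives (-s^2 + 6*s + 1)/(2*s^2 - 4*s + 2)
(2) combine F3, F4 in parallel gives (-3*s^3 - 10*s^2 - 6*s + 13)/(2*s^3 + 2*s^2 - 14*s + 4)
(3) apply the feedback formula to (F1+F2), (F3+F4) gives (-2*s^5 + 10*s^4 + 28*s^3 - 86*s^2 + 10*s + 4)/(7*s^5 - 12*s^4 - 89*s^3 + 9*s^2 + 28*s + 21)
Step 3 gives the fully reduced T(s), with no common factor left to cancel. The denominator's leading coefficient is 7, so divide each of its coefficients by 7 to get the monic form.

Answer: s^5 - 12*s^4/7 - 89*s^3/7 + 9*s^2/7 + 4*s + 3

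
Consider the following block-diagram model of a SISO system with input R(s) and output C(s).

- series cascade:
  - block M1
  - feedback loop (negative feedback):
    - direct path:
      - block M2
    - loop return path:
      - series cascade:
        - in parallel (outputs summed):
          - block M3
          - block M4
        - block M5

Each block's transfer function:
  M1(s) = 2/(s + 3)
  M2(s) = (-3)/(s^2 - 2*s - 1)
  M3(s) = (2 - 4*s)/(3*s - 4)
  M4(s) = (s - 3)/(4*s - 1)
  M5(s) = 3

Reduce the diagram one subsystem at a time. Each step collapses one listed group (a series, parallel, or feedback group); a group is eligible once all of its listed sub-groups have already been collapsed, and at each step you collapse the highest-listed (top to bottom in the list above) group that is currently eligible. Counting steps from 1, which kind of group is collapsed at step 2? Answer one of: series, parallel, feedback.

Answer: series

Working:
1. parallel reduction of M3, M4
2. multiply (M3+M4), M5 (series)
3. apply the feedback formula to M2, ((M3+M4)*M5)
4. series reduction of M1, [M2/(1+M2*((M3+M4)*M5))]
The group at step 2 is a series group.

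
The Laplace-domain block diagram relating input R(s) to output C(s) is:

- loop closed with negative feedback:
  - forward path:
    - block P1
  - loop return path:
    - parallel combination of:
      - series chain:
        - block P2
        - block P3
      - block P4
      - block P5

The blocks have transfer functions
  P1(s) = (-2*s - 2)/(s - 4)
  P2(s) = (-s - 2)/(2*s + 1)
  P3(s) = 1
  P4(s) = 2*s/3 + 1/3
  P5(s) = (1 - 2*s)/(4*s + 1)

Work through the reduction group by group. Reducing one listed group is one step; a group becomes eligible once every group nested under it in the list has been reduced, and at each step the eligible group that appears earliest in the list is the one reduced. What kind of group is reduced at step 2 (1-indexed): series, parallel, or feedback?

Step 1: series reduction of P2, P3
Step 2: sum the parallel branches (P2*P3), P4, P5
Step 3: close the feedback loop around P1, ((P2*P3)+P4+P5)
Step 2: parallel.

Final answer: parallel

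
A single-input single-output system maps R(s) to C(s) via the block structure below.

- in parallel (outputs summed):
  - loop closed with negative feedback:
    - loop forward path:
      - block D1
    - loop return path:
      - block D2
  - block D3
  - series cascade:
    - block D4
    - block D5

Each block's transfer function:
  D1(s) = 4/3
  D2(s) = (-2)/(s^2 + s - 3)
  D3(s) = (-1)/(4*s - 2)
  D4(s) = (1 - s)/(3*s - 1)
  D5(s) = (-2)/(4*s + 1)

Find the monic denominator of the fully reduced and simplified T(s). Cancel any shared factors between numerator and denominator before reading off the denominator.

1. reduce the feedback loop with forward D1 and return D2 -> (4*s^2 + 4*s - 12)/(3*s^2 + 3*s - 17)
2. cascade D4, D5 -> (2*s - 2)/(12*s^2 - s - 1)
3. parallel reduction of [D1/(1+D1*D2)], D3, (D4*D5) -> (192*s^5 + 68*s^4 - 741*s^3 + 386*s^2 + 234*s - 109)/(144*s^5 + 60*s^4 - 906*s^3 + 476*s^2 + 40*s - 34)
T(s) is the step-3 result (common factors already cancelled). Leading coefficient of the denominator: 144. Divide through by 144 for the monic polynomial.

Final answer: s^5 + 5*s^4/12 - 151*s^3/24 + 119*s^2/36 + 5*s/18 - 17/72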